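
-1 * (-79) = 79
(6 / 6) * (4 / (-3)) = -4 / 3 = -1.33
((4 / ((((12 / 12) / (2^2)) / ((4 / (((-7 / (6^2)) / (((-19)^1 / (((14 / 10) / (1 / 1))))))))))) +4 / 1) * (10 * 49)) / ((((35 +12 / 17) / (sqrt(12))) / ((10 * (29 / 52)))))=415401800 * sqrt(3) / 607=1185332.82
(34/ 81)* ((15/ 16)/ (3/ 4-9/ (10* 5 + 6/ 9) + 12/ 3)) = 323/ 3753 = 0.09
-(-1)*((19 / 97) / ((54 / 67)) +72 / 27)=15241 / 5238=2.91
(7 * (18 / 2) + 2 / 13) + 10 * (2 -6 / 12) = 1016 / 13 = 78.15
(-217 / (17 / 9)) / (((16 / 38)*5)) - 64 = -80627 / 680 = -118.57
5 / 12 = 0.42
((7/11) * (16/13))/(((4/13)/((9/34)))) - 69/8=-11895/1496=-7.95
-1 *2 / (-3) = 2 / 3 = 0.67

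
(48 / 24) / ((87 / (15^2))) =150 / 29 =5.17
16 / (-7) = -16 / 7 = -2.29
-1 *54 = -54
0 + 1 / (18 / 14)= 7 / 9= 0.78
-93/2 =-46.50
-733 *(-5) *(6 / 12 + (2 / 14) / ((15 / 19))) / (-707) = -104819 / 29694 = -3.53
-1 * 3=-3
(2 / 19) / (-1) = -0.11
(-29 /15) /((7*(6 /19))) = -551 /630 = -0.87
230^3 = 12167000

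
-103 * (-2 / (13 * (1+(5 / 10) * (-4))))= -206 / 13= -15.85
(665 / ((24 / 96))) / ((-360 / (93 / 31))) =-133 / 6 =-22.17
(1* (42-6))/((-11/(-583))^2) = 101124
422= 422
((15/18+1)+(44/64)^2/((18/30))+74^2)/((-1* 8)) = -1402527/2048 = -684.83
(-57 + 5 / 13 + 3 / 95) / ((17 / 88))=-6149528 / 20995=-292.90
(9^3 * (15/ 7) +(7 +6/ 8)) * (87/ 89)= 3824259/ 2492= 1534.61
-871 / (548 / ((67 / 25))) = -4.26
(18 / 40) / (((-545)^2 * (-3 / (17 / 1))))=-51 / 5940500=-0.00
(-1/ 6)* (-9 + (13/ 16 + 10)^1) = -29/ 96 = -0.30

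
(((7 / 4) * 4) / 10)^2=49 / 100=0.49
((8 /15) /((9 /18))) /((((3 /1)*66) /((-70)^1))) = -112 /297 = -0.38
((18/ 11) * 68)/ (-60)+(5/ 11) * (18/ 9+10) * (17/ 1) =4998/ 55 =90.87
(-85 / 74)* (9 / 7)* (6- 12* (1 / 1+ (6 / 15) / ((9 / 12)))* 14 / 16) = 15453 / 1036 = 14.92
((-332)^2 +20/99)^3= 1299380885971065705536/970299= 1339155132563329.14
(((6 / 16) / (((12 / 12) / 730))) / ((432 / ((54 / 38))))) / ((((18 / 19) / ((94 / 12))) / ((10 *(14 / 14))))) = 74.46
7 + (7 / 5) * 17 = 154 / 5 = 30.80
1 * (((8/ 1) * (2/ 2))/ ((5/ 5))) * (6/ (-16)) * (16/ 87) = -0.55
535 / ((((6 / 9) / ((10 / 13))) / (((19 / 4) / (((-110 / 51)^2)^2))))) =41260960899 / 304532800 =135.49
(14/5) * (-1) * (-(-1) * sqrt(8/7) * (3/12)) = -sqrt(14)/5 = -0.75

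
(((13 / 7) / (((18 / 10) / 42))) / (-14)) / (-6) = 65 / 126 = 0.52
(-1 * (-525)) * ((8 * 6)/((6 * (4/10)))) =10500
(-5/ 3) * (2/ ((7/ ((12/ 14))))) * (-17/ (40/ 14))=17/ 7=2.43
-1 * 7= -7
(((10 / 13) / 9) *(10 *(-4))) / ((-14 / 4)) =800 / 819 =0.98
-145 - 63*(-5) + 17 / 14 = 2397 / 14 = 171.21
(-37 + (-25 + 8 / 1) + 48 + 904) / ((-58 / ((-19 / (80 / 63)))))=537453 / 2320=231.66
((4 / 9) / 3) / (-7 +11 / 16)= -64 / 2727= -0.02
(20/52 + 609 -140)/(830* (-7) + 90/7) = -0.08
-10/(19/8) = -80/19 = -4.21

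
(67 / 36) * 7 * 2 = 469 / 18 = 26.06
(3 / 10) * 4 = 6 / 5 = 1.20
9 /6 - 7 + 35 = 59 /2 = 29.50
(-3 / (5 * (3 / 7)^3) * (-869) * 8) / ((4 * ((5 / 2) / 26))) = 30998968 / 225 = 137773.19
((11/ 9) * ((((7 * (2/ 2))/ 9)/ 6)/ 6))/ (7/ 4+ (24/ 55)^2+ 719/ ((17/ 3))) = 565675/ 2759665221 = 0.00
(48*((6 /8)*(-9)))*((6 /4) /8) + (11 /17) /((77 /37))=-28769 /476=-60.44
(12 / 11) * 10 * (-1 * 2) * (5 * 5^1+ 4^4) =-67440 / 11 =-6130.91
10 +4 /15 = 154 /15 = 10.27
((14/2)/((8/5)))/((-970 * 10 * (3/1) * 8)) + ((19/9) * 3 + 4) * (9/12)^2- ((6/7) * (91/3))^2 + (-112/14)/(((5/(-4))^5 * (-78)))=-2028357218747/3026400000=-670.22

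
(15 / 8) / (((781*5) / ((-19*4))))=-57 / 1562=-0.04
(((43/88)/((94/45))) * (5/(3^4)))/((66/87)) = 31175/1637856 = 0.02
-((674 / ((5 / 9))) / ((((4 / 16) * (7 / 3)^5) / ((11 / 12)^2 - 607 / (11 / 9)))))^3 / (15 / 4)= 88667013754450565280096245684397 / 7898755462167666250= 11225441043102.95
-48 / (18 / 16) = -128 / 3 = -42.67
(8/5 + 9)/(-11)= -53/55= -0.96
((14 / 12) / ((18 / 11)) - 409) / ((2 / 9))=-44095 / 24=-1837.29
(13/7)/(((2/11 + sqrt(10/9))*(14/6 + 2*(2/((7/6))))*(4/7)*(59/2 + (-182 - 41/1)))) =273/555302 - 91*sqrt(10)/100964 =-0.00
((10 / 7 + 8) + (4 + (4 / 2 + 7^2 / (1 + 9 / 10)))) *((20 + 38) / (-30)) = -158978 / 1995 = -79.69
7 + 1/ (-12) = 83/ 12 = 6.92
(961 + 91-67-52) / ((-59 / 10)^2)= 93300 / 3481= 26.80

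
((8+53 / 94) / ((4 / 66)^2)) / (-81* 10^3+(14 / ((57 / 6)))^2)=-316468845 / 10994321216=-0.03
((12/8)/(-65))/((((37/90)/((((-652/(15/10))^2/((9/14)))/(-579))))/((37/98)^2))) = 31457696/7745283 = 4.06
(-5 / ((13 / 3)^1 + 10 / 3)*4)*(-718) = 43080 / 23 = 1873.04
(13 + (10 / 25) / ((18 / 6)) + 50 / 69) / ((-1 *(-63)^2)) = -683 / 195615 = -0.00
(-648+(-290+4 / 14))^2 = 43086096 / 49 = 879308.08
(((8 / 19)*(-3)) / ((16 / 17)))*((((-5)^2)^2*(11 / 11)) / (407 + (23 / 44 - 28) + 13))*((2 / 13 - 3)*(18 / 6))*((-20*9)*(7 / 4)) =-5747.67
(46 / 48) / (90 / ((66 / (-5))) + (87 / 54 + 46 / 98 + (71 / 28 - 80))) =-37191 / 3190094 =-0.01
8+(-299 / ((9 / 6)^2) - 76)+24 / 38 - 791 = -991.26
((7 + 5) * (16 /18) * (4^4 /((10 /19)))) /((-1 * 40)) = -9728 /75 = -129.71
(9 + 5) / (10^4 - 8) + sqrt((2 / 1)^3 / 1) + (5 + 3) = 2 * sqrt(2) + 39975 / 4996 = 10.83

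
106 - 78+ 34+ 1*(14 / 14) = 63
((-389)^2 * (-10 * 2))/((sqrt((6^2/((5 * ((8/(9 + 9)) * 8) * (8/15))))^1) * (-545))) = 4842272 * sqrt(3)/2943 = 2849.83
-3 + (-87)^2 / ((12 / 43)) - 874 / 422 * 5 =22879907 / 844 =27108.89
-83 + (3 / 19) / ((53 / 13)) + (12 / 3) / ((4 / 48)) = -35206 / 1007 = -34.96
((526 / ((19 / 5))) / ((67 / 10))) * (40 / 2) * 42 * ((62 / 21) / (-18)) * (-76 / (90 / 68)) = 887046400 / 5427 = 163450.60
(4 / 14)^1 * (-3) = -6 / 7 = -0.86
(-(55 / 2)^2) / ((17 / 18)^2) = -245025 / 289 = -847.84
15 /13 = 1.15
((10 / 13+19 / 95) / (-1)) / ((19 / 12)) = -756 / 1235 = -0.61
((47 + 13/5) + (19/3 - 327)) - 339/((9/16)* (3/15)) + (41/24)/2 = -788051/240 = -3283.55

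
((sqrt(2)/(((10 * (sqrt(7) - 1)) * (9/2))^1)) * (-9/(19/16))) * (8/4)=-16 * sqrt(14)/285 - 16 * sqrt(2)/285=-0.29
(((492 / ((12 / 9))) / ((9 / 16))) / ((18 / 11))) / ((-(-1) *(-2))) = -200.44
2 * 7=14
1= 1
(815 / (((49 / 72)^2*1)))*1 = 4224960 / 2401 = 1759.67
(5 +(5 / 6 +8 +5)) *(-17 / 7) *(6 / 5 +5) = -59551 / 210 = -283.58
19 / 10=1.90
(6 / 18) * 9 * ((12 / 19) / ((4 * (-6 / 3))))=-9 / 38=-0.24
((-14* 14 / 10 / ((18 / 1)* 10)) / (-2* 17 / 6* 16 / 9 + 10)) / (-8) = -147 / 800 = -0.18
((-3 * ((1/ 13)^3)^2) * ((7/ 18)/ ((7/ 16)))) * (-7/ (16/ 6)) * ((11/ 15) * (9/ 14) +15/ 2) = 279/ 24134045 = 0.00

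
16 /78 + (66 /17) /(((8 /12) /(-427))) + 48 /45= -8239019 /3315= -2485.38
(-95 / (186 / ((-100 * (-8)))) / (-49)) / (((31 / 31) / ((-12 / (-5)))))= 30400 / 1519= 20.01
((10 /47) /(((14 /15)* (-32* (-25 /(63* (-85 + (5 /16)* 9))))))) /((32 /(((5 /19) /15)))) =-11835 /14630912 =-0.00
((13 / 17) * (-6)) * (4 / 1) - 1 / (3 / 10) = -1106 / 51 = -21.69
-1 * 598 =-598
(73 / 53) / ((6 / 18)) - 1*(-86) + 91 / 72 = 348767 / 3816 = 91.40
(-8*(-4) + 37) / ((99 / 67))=1541 / 33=46.70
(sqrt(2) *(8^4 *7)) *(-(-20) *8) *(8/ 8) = 4587520 *sqrt(2) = 6487733.00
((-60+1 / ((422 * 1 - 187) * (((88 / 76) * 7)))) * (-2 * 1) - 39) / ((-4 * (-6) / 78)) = 4763447 / 18095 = 263.25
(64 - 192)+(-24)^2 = 448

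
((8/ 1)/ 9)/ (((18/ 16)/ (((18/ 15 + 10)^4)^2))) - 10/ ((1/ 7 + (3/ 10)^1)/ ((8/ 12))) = 191887131397222744/ 980859375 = 195631643.32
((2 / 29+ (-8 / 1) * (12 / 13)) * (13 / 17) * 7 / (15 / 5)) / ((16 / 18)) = -28959 / 1972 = -14.69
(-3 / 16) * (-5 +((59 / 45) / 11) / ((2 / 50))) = 25 / 66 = 0.38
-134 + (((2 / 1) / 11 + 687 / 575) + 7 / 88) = -6706719 / 50600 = -132.54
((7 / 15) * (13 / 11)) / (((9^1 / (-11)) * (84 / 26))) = -169 / 810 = -0.21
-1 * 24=-24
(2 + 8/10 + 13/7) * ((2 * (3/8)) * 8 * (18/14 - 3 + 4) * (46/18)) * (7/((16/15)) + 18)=4009.13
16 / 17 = 0.94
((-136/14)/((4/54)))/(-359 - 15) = 0.35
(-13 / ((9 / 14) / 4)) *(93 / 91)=-248 / 3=-82.67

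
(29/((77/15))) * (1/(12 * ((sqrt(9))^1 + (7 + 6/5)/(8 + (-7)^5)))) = 12179275/77598752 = 0.16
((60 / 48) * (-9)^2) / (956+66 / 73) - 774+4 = -215120755 / 279416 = -769.89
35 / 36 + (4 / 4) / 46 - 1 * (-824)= 683095 / 828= 824.99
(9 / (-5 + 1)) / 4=-9 / 16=-0.56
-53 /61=-0.87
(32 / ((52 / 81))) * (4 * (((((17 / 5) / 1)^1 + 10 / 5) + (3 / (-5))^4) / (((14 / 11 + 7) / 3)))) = 295612416 / 739375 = 399.81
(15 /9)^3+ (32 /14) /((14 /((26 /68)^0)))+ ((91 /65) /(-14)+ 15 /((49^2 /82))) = 3374363 /648270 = 5.21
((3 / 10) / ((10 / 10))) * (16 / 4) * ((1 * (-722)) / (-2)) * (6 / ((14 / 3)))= 19494 / 35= 556.97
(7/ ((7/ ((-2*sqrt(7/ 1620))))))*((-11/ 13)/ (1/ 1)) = 0.11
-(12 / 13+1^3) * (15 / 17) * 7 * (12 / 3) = -47.51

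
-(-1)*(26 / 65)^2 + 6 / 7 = 178 / 175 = 1.02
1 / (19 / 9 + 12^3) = 9 / 15571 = 0.00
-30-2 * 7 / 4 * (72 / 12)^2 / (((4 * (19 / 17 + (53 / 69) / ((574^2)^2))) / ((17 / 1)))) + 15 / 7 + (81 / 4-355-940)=-7099901295079813613 / 3984816184441036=-1781.74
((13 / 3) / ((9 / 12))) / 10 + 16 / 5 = 34 / 9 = 3.78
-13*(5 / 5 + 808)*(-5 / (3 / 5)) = 262925 / 3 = 87641.67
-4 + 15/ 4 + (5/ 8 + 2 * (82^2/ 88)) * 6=20249/ 22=920.41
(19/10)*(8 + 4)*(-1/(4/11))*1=-627/10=-62.70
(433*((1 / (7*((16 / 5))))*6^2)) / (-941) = -19485 / 26348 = -0.74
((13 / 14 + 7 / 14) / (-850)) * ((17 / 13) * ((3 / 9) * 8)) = -0.01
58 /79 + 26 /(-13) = -100 /79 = -1.27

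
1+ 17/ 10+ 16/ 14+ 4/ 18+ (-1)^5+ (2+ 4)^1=5711/ 630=9.07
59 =59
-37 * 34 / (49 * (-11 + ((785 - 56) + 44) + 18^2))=-0.02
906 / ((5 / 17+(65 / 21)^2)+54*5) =3.24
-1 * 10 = -10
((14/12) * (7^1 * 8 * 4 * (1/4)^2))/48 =49/144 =0.34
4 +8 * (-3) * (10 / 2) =-116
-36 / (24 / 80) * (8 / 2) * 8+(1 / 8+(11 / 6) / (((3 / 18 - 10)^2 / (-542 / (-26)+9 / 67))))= -93128854097 / 24255608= -3839.48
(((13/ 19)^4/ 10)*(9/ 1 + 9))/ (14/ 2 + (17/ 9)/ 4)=9253764/ 175281745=0.05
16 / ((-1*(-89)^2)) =-16 / 7921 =-0.00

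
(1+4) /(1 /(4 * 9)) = 180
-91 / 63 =-13 / 9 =-1.44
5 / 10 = 1 / 2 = 0.50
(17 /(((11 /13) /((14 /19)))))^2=9572836 /43681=219.15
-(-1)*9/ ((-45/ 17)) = -17/ 5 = -3.40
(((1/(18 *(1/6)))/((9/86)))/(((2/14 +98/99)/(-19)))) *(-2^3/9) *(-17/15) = -17111248/317925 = -53.82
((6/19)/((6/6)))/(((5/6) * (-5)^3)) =-36/11875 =-0.00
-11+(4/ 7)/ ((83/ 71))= -6107/ 581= -10.51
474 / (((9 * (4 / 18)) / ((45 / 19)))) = 10665 / 19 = 561.32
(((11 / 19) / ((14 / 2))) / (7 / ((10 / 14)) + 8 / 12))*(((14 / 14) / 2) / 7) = 165 / 292334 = 0.00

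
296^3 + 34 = 25934370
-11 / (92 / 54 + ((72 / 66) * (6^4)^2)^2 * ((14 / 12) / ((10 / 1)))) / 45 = -3993 / 6398277270138038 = -0.00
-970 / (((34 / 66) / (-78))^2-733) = 6426711720 / 4856473619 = 1.32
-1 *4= -4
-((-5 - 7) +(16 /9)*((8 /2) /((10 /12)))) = 52 /15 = 3.47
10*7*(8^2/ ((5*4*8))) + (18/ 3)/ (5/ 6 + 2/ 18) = 584/ 17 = 34.35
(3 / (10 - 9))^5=243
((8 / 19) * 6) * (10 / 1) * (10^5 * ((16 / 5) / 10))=808421.05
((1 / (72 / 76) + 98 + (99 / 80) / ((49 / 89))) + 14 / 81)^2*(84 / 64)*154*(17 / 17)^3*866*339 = 558764395413750106339 / 914457600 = 611033683151.36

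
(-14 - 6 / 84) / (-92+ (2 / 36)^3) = 574452 / 3755801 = 0.15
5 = 5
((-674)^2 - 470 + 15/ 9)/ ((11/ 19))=783849.61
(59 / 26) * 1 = 59 / 26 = 2.27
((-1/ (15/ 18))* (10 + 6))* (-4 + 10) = -115.20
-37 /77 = -0.48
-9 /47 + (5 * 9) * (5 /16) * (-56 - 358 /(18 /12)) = -779061 /188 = -4143.94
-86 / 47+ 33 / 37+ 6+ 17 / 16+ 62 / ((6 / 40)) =419.46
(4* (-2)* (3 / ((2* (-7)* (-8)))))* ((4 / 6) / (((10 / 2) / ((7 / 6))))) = -1 / 30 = -0.03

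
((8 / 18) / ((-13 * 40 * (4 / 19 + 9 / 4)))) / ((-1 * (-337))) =-38 / 36866115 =-0.00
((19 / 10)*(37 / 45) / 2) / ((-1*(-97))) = 703 / 87300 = 0.01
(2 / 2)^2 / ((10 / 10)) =1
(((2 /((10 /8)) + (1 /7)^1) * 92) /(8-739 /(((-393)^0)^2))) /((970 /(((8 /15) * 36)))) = -269376 /62043625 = -0.00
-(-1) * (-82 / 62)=-41 / 31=-1.32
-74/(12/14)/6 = -259/18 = -14.39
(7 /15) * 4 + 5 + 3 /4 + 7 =14.62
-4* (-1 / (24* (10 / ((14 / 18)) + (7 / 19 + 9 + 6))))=133 / 22524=0.01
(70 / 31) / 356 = 35 / 5518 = 0.01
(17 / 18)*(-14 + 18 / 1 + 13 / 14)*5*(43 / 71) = 84065 / 5964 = 14.10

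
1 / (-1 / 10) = -10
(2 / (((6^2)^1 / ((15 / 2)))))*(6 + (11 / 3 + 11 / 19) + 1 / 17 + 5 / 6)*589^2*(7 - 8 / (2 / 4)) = -1970602575 / 136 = -14489724.82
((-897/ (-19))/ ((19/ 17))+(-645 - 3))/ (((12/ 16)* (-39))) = 20.71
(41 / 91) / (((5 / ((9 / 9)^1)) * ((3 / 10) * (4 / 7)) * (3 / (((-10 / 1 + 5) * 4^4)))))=-26240 / 117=-224.27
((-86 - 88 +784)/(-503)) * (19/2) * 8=-46360/503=-92.17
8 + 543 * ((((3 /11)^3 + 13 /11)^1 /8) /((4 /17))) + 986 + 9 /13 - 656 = 11860543 /17303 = 685.46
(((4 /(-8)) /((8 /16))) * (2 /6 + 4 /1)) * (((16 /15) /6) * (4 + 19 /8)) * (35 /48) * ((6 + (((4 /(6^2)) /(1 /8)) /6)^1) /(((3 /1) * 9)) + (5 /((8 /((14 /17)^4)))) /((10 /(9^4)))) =-1046297348005 /1547241264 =-676.23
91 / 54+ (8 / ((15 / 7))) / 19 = 9653 / 5130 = 1.88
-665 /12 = -55.42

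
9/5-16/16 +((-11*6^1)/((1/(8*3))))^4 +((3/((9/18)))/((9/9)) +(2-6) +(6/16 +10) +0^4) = 251814480445967/40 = 6295362011149.18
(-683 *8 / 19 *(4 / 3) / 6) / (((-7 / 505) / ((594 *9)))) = 3278072160 / 133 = 24647159.10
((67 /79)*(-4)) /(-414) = 134 /16353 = 0.01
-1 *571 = -571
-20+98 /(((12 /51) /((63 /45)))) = 5631 /10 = 563.10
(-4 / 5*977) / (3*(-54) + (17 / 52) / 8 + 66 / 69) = 37391744 / 7702365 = 4.85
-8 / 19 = -0.42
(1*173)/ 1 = 173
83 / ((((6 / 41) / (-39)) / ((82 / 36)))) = -1813799 / 36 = -50383.31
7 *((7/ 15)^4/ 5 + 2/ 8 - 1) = -5248397/ 1012500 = -5.18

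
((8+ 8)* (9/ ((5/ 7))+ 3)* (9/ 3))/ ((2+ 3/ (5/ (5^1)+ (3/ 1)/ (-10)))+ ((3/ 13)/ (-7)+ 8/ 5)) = 37856/ 397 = 95.36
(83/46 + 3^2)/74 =497/3404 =0.15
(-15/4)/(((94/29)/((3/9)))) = -0.39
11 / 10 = 1.10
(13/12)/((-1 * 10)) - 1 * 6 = -733/120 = -6.11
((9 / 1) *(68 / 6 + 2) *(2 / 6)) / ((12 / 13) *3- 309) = -520 / 3981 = -0.13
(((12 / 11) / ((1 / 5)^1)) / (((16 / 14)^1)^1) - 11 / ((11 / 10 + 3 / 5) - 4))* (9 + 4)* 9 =565695 / 506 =1117.97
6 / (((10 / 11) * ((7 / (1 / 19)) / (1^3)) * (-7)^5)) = -33 / 11176655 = -0.00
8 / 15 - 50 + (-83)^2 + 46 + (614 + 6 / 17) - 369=1818376 / 255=7130.89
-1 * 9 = -9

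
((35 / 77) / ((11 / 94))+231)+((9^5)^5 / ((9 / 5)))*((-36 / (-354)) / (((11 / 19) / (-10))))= -5001355980919906368431057861 / 7139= -700568144126615263822812.40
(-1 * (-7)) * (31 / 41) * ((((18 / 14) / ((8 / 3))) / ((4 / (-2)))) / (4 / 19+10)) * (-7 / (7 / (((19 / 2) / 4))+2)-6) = 270351 / 291776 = 0.93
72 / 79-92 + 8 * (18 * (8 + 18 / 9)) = 1348.91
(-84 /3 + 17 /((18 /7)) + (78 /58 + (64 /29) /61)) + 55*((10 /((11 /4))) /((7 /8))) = 46487563 /222894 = 208.56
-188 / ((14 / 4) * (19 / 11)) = -4136 / 133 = -31.10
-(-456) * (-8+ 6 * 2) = 1824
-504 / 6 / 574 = -6 / 41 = -0.15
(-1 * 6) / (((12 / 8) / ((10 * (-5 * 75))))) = 15000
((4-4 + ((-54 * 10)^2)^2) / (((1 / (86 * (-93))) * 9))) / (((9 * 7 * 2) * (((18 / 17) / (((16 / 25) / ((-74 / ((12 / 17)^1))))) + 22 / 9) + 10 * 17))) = 604510594560000 / 1001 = 603906687872.13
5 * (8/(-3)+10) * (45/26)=825/13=63.46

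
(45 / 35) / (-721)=-9 / 5047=-0.00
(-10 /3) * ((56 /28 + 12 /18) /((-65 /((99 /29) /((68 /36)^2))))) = 14256 /108953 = 0.13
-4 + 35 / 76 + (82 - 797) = -54609 / 76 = -718.54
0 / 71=0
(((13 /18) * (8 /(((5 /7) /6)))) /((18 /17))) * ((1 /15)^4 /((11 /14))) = 86632 /75178125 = 0.00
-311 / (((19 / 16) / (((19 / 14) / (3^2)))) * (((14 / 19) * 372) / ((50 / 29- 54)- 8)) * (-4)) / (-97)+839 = 96797650624 / 115369569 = 839.02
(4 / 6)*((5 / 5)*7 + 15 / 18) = 47 / 9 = 5.22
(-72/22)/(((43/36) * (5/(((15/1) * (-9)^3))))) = 2834352/473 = 5992.29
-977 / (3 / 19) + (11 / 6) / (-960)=-35640971 / 5760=-6187.67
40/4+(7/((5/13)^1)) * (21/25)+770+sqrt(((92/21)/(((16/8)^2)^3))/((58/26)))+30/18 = sqrt(182091)/2436+298858/375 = 797.13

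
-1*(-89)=89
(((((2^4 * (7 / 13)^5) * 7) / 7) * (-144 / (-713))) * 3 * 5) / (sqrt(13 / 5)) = 580849920 * sqrt(65) / 3441514817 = 1.36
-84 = -84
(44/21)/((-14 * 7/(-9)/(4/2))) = 132/343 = 0.38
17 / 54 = 0.31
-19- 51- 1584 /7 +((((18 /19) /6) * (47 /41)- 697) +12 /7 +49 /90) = -990.85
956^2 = 913936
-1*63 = -63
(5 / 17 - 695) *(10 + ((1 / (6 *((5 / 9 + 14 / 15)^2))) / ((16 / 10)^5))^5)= -130127049311235107638635362505054817087238726575 / 18731243338584290181008458270943991461576704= -6947.06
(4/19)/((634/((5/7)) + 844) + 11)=20/165547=0.00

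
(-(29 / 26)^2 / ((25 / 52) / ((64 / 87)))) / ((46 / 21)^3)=-716184 / 3954275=-0.18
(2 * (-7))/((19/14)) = -196/19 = -10.32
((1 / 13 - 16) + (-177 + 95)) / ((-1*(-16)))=-1273 / 208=-6.12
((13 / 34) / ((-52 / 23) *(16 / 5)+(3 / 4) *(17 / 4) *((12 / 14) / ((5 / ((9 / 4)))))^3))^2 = 673148047936000000 / 228976083215970755809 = 0.00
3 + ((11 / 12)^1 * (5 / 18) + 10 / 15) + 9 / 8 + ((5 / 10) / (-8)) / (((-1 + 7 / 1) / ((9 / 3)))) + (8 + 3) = 13837 / 864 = 16.02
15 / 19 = 0.79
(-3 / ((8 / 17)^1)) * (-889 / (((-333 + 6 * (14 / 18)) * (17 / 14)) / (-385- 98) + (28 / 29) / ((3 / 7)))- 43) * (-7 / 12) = -71502877523 / 57950624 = -1233.86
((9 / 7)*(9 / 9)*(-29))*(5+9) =-522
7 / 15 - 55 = -818 / 15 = -54.53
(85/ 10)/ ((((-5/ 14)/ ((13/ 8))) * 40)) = -1547/ 1600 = -0.97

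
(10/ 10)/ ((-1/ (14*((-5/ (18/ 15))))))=175/ 3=58.33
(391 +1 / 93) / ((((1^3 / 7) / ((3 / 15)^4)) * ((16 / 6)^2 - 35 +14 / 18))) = -190911 / 1181875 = -0.16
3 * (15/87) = 15/29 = 0.52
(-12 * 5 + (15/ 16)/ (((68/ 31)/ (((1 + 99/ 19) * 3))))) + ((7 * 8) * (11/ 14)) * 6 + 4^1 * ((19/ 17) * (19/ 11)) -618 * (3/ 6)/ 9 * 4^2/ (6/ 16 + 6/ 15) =-5171952257/ 10573728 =-489.13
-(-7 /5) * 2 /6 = 7 /15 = 0.47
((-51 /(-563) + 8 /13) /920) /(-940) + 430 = 2721672610833 /6329471200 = 430.00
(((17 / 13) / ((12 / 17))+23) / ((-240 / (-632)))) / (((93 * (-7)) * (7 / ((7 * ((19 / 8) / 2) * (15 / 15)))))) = -5819377 / 48746880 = -0.12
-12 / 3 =-4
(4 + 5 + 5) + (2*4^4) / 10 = 326 / 5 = 65.20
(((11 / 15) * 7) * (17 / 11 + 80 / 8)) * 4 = 3556 / 15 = 237.07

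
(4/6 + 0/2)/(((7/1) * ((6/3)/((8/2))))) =4/21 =0.19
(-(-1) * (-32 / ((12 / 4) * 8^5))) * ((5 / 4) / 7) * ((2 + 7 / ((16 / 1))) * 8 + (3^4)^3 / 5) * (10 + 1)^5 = -57069871309 / 57344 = -995219.58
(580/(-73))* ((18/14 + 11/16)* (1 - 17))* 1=128180/511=250.84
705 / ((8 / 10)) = 3525 / 4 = 881.25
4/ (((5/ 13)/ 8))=83.20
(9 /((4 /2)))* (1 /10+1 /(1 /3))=279 /20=13.95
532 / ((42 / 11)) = 139.33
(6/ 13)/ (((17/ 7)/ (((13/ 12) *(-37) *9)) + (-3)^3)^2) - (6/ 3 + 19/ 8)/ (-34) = 2617407635339/ 20241454470800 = 0.13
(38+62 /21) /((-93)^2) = 860 /181629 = 0.00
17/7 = 2.43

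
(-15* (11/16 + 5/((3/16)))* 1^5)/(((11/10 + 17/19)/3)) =-1871025/3032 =-617.09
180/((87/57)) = 117.93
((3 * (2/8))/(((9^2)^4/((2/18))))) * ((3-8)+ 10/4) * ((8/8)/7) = -5/7231849128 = -0.00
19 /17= 1.12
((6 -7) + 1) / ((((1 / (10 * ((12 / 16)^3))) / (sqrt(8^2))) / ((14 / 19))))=0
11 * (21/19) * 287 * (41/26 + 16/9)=17347715/1482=11705.61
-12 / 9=-4 / 3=-1.33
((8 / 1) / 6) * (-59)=-236 / 3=-78.67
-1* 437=-437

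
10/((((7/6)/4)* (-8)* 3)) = -10/7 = -1.43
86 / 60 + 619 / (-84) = -831 / 140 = -5.94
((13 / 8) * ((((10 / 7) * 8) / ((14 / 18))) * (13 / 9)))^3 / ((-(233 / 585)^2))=-1651854710025000 / 6387046561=-258625.75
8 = 8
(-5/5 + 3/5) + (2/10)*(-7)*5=-7.40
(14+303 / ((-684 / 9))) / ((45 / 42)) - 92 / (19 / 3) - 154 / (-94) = -94901 / 26790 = -3.54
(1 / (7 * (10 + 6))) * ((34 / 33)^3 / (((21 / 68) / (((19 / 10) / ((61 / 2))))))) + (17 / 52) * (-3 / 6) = -27060926723 / 167568481080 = -0.16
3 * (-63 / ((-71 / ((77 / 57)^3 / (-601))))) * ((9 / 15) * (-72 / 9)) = 76697544 / 1463401945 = 0.05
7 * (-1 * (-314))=2198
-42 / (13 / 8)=-336 / 13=-25.85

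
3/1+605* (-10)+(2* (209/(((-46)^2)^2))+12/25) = -338412835439/55968200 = -6046.52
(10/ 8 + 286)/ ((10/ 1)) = 1149/ 40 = 28.72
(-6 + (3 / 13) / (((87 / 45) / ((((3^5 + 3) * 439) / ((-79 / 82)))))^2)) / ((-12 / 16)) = -70578019198394776 / 68232853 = -1034370044.56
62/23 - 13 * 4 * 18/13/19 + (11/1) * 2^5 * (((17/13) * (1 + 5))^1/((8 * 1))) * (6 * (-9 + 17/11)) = -87727846/5681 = -15442.32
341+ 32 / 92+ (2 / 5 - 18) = 37231 / 115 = 323.75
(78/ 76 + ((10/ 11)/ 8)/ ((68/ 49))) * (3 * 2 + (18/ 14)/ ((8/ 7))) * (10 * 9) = 8504865/ 11968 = 710.63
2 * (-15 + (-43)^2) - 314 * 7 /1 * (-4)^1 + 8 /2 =12464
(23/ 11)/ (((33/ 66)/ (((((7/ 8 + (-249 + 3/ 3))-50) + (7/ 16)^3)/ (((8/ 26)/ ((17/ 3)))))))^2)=1662898859660529023/ 6643777536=250294181.38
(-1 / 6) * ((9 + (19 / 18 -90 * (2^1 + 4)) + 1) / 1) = 9521 / 108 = 88.16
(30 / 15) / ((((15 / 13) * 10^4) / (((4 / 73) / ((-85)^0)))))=13 / 1368750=0.00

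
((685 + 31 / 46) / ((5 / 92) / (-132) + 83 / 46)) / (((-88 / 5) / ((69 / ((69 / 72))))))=-34064280 / 21907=-1554.95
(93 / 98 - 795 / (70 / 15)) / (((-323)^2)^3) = -8301 / 55643086741361161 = -0.00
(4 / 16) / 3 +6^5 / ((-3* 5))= -31099 / 60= -518.32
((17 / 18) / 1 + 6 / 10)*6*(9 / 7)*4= 1668 / 35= 47.66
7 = 7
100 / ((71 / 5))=500 / 71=7.04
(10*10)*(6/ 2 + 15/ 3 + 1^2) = 900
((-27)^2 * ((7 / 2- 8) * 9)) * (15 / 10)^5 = -224201.67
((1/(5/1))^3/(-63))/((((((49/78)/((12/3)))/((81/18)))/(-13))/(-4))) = -8112/42875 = -0.19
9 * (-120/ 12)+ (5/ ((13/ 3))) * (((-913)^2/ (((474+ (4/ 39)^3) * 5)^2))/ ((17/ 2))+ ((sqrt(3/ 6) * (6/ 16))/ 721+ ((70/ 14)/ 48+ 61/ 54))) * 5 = -40052491673160158687/ 483835493818774800+ 225 * sqrt(2)/ 149968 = -82.78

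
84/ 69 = 28/ 23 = 1.22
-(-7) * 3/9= 7/3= 2.33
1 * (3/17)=3/17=0.18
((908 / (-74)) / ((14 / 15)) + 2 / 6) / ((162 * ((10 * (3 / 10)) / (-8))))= 39824 / 188811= 0.21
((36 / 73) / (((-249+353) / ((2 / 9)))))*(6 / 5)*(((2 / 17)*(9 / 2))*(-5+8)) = 162 / 80665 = 0.00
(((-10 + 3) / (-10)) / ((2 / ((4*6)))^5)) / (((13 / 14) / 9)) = 109734912 / 65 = 1688229.42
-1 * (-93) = 93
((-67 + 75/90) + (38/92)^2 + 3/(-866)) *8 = -362823682/687171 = -528.00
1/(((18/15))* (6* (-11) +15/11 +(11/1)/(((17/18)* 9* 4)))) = -935/72159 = -0.01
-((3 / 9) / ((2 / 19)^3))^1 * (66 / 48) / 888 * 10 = -377245 / 85248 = -4.43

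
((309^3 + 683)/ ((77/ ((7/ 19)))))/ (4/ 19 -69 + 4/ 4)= -3688039/ 1771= -2082.46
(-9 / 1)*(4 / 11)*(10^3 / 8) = -4500 / 11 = -409.09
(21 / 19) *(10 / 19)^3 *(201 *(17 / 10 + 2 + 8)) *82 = 4049627400 / 130321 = 31074.25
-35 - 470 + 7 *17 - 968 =-1354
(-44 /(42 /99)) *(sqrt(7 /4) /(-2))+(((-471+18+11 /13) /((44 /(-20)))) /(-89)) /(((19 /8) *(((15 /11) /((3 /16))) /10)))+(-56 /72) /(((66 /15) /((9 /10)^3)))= -141780361 /96725200+363 *sqrt(7) /14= 67.13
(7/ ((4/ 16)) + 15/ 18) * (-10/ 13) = -865/ 39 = -22.18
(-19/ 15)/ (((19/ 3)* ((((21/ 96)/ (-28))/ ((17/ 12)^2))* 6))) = 1156/ 135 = 8.56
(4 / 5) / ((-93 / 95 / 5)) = -380 / 93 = -4.09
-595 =-595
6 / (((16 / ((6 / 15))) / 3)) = 9 / 20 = 0.45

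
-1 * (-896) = 896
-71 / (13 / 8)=-43.69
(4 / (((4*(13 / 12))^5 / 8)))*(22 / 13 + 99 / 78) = 299376 / 4826809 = 0.06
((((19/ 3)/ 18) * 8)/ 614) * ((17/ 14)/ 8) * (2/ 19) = 17/ 232092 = 0.00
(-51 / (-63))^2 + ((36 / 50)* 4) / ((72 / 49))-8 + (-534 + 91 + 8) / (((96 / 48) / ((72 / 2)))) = -86385116 / 11025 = -7835.38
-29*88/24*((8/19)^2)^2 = -1306624/390963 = -3.34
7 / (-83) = -7 / 83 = -0.08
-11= -11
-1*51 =-51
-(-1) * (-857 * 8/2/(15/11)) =-37708/15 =-2513.87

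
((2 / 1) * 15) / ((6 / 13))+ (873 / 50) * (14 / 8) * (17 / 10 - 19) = -927203 / 2000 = -463.60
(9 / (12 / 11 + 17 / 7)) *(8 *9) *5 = 249480 / 271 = 920.59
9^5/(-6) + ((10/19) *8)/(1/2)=-373657/38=-9833.08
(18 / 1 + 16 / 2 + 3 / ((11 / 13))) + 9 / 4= 1399 / 44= 31.80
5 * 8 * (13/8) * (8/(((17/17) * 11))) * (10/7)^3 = 137.82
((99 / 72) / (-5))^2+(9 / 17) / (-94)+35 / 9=45549311 / 11505600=3.96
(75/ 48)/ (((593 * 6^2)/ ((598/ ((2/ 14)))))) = 52325/ 170784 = 0.31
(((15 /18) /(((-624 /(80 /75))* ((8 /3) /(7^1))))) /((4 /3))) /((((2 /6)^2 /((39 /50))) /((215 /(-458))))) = 2709 /293120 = 0.01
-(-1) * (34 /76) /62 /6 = 17 /14136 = 0.00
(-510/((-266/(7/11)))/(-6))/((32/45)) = -0.29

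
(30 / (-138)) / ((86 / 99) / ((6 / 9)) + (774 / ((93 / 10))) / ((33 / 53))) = -5115 / 3175679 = -0.00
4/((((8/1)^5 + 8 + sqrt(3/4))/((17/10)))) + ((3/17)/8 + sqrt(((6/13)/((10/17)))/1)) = -68 * sqrt(3)/21485323505 + 65062195411/2922003996680 + sqrt(3315)/65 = 0.91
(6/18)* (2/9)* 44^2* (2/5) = 7744/135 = 57.36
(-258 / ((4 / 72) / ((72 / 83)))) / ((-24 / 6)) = 83592 / 83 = 1007.13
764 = 764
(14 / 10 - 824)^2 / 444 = 1524.03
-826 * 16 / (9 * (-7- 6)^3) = 13216 / 19773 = 0.67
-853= -853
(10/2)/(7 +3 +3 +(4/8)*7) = 10/33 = 0.30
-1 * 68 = -68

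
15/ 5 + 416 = 419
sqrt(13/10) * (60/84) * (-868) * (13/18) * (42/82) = -2821 * sqrt(130)/123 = -261.50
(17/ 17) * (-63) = -63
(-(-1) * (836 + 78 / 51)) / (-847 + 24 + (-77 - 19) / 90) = -213570 / 210137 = -1.02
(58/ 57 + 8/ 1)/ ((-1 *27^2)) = -514/ 41553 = -0.01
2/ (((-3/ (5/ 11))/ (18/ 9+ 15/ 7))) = -290/ 231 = -1.26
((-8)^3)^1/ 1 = -512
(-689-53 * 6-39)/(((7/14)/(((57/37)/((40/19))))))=-566409/370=-1530.84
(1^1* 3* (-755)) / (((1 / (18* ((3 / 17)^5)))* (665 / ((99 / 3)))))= -65386926 / 188840981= -0.35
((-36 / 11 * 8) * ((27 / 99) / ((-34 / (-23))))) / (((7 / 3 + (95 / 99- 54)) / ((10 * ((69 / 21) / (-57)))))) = -0.05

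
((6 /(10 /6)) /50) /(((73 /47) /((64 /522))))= 1504 /264625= 0.01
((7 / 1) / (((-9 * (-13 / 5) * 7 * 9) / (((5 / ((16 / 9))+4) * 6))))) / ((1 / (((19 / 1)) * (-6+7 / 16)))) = -921595 / 44928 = -20.51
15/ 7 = 2.14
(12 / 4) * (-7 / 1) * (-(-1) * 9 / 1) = -189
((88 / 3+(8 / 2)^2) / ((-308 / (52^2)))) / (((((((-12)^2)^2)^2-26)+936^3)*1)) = -45968 / 144375869253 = -0.00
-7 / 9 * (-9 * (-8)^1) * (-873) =48888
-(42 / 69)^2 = -196 / 529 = -0.37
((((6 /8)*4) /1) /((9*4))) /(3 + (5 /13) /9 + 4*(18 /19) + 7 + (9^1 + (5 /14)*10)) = 5187 /1643468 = 0.00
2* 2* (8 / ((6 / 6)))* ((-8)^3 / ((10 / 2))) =-16384 / 5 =-3276.80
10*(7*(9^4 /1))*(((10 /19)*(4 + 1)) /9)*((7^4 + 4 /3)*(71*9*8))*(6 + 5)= 344677052412000 /19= 18140897495368.42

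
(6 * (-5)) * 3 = -90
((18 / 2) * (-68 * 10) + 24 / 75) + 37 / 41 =-6271747 / 1025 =-6118.78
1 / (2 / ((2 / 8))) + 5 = 41 / 8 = 5.12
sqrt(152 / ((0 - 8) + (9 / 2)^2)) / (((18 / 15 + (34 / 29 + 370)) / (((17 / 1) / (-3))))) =-4930 * sqrt(38) / 566937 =-0.05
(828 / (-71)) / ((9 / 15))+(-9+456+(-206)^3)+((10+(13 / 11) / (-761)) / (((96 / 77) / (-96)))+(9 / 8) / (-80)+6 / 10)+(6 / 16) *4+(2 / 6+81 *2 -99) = -181380104202001 / 20747904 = -8742092.90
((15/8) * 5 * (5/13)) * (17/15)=425/104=4.09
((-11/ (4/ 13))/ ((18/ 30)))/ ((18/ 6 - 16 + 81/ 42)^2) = -7007/ 14415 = -0.49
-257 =-257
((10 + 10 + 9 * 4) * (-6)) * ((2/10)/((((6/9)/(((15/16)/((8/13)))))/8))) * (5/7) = -1755/2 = -877.50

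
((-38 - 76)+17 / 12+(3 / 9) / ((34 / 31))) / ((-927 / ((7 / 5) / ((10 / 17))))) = 3563 / 12360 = 0.29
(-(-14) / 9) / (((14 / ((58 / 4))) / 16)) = 232 / 9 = 25.78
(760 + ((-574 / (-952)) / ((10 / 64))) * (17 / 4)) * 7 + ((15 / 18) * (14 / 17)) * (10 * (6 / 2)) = 463708 / 85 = 5455.39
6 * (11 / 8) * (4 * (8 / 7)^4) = 135168 / 2401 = 56.30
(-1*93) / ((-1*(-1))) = -93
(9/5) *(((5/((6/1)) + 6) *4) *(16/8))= 492/5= 98.40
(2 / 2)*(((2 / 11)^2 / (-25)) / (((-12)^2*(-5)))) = 1 / 544500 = 0.00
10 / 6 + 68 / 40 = 101 / 30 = 3.37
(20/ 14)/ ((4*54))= 5/ 756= 0.01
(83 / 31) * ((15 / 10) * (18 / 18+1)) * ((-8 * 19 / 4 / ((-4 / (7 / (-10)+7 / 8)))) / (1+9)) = 33117 / 24800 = 1.34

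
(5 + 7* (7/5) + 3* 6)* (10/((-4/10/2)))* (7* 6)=-68880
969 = 969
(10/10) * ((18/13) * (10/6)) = 30/13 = 2.31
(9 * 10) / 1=90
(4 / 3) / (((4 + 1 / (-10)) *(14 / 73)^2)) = 9.30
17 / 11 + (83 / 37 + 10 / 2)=3577 / 407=8.79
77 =77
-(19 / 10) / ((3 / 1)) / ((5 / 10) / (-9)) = 57 / 5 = 11.40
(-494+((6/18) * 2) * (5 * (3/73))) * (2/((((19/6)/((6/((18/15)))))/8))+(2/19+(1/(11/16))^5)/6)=-8725880538076/670133211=-13021.11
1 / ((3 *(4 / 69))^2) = 529 / 16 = 33.06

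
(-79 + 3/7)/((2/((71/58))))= -19525/406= -48.09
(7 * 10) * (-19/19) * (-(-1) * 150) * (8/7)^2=-96000/7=-13714.29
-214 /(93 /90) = -6420 /31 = -207.10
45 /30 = 1.50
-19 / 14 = -1.36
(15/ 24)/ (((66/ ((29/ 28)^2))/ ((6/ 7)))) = 4205/ 482944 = 0.01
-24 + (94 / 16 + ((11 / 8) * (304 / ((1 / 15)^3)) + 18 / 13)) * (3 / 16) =440116329 / 1664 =264492.99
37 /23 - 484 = -482.39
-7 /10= -0.70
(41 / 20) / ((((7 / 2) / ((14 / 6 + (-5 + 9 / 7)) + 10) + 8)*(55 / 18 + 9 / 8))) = 267156 / 4579715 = 0.06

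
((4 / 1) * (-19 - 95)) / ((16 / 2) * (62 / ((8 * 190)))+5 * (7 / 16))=-693120 / 3821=-181.40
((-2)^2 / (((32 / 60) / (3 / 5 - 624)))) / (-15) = 3117 / 10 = 311.70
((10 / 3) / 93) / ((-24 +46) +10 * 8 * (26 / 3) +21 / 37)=74 / 1478049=0.00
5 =5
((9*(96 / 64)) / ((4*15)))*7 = 63 / 40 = 1.58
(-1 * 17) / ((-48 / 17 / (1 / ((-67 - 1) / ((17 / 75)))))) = -289 / 14400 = -0.02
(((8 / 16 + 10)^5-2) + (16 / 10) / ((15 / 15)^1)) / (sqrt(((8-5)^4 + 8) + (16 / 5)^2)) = 20420441* sqrt(2481) / 79392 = 12811.55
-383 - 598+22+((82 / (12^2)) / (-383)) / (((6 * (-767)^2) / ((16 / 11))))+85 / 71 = -4550723092503067 / 4751210804769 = -957.80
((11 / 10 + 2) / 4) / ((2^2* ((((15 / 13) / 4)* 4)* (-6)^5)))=-403 / 18662400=-0.00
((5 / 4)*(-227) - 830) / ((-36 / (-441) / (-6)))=654885 / 8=81860.62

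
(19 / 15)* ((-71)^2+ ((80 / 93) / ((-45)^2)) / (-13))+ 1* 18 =47029912301 / 7344675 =6403.27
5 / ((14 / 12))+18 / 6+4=79 / 7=11.29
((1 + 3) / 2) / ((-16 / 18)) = -9 / 4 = -2.25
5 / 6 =0.83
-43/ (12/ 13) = -559/ 12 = -46.58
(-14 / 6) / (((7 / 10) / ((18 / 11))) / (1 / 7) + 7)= -60 / 257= -0.23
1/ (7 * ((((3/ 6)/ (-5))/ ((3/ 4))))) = -15/ 14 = -1.07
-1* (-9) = 9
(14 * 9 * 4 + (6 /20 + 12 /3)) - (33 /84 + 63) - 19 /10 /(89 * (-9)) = 49892153 /112140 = 444.91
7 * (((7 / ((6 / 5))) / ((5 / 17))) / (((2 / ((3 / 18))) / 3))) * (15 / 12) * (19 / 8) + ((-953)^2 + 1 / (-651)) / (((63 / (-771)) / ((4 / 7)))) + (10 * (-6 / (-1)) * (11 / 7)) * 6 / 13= -2022708035955967 / 318479616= -6351138.14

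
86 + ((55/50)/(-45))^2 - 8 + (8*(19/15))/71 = 1123505591/14377500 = 78.14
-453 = -453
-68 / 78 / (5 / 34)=-1156 / 195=-5.93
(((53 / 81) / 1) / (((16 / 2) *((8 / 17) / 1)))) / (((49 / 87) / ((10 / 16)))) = 130645 / 677376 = 0.19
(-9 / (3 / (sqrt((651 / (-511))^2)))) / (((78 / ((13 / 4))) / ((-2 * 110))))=5115 / 146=35.03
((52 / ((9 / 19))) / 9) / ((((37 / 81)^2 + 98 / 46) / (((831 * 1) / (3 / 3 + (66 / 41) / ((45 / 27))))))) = 6030055935 / 2735564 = 2204.32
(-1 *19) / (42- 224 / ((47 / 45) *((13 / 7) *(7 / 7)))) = 11609 / 44898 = 0.26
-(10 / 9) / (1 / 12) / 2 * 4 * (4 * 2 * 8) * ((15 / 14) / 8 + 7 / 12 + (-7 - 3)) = 998080 / 63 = 15842.54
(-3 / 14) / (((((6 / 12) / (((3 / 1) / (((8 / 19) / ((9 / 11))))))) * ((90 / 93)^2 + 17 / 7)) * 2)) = -1478979 / 3984112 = -0.37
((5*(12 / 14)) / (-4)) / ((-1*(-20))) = -0.05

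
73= 73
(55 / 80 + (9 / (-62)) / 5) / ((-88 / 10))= -1633 / 21824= -0.07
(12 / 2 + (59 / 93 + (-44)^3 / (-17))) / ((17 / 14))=111056414 / 26877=4132.02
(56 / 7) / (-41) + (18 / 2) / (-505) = -4409 / 20705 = -0.21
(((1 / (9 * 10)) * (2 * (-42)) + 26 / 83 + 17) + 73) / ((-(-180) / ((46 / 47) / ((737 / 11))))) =1279697 / 176422725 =0.01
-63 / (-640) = 63 / 640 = 0.10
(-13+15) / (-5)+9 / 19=7 / 95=0.07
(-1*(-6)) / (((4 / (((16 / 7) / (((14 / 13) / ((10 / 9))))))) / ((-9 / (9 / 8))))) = -4160 / 147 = -28.30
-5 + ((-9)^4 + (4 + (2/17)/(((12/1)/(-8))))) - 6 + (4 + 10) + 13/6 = 223383/34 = 6570.09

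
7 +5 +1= 13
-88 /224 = -11 /28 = -0.39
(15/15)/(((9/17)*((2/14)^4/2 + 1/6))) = 40817/3606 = 11.32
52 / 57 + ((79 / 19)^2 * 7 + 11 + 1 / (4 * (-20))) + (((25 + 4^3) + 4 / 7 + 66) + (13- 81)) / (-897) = 24085027121 / 181337520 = 132.82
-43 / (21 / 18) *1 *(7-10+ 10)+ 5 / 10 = -515 / 2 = -257.50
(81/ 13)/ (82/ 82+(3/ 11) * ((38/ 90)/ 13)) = 13365/ 2164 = 6.18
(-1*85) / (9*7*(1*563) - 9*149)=-85 / 34128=-0.00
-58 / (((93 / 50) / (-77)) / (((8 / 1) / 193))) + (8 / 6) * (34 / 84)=100.07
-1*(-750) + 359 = 1109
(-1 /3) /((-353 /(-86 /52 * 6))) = -43 /4589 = -0.01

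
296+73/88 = 296.83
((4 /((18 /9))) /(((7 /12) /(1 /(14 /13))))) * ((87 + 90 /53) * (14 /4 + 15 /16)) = 13017069 /10388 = 1253.09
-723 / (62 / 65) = -46995 / 62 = -757.98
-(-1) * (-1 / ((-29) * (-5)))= -1 / 145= -0.01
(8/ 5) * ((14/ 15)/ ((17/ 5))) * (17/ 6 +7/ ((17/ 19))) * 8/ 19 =486976/ 247095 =1.97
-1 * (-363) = 363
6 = 6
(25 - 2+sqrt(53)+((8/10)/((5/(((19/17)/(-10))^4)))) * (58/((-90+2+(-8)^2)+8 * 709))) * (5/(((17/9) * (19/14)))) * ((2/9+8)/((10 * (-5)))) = -87814857349341031/11903726123750000 - 518 * sqrt(53)/1615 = -9.71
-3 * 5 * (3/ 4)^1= -11.25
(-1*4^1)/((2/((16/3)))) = -32/3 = -10.67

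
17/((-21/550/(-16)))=7123.81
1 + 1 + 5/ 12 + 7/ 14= 35/ 12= 2.92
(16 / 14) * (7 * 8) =64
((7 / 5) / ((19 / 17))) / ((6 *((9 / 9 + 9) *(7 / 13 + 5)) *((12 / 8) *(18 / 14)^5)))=26000429 / 36350564400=0.00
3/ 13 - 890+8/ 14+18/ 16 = -646517/ 728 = -888.07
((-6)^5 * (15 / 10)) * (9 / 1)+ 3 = -104973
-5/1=-5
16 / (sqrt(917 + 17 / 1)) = 8 * sqrt(934) / 467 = 0.52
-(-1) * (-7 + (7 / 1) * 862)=6027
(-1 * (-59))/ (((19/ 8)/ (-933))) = -440376/ 19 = -23177.68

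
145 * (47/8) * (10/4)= 34075/16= 2129.69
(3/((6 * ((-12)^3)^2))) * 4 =0.00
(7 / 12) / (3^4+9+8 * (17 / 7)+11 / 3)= 49 / 9500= 0.01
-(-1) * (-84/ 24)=-7/ 2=-3.50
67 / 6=11.17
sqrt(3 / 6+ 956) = 30.93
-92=-92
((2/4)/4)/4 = 1/32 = 0.03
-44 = -44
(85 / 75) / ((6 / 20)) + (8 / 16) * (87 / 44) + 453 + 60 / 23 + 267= 13249865 / 18216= 727.38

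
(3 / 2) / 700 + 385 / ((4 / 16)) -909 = 883403 / 1400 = 631.00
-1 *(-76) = 76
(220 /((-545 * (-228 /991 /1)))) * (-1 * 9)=-32703 /2071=-15.79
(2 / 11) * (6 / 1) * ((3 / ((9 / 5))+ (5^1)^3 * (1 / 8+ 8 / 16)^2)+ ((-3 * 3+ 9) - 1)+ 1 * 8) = 11039 / 176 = 62.72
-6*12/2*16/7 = -576/7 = -82.29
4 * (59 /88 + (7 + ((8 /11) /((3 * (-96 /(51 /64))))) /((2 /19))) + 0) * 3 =129277 /1408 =91.82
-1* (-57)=57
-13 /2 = -6.50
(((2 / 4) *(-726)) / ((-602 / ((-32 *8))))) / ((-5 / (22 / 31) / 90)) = 18399744 / 9331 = 1971.89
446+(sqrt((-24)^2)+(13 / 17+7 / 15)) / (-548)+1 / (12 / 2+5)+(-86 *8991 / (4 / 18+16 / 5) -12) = -110294009719 / 489090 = -225508.62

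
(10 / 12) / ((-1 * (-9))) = 5 / 54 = 0.09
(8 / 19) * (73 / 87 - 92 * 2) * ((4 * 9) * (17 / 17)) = -1529760 / 551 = -2776.33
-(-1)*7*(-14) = -98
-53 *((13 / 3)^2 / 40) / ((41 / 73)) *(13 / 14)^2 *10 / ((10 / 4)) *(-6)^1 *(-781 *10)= -86302459529 / 12054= -7159653.19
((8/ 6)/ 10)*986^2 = 1944392/ 15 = 129626.13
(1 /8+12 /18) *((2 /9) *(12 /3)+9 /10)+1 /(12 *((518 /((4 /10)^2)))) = 3961477 /2797200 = 1.42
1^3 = 1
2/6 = 1/3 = 0.33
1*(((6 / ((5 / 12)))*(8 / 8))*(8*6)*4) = 2764.80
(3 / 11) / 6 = 1 / 22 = 0.05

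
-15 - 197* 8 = -1591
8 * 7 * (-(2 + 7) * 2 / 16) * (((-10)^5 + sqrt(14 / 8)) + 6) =6299622-63 * sqrt(7) / 2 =6299538.66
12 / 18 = 2 / 3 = 0.67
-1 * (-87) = 87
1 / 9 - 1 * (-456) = 456.11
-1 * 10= -10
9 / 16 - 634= -10135 / 16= -633.44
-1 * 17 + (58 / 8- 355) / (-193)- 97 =-86617 / 772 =-112.20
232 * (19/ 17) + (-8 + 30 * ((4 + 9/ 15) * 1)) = 389.29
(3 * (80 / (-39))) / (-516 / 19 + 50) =-760 / 2821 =-0.27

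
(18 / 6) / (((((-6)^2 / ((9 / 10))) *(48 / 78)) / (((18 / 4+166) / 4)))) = 13299 / 2560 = 5.19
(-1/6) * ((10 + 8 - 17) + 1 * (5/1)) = -1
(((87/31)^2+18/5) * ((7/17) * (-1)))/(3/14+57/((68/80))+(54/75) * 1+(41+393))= -27020070/2870371499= -0.01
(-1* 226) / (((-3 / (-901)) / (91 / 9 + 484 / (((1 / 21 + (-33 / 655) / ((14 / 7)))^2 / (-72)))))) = 48331994237706336626 / 10278603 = 4702194864195.68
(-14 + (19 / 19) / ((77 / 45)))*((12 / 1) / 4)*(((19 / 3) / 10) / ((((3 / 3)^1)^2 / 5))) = -19627 / 154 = -127.45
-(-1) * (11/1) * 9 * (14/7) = 198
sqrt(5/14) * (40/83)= 20 * sqrt(70)/581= 0.29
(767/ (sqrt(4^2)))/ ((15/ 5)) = 767/ 12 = 63.92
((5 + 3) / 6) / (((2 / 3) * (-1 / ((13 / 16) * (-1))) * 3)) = 13 / 24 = 0.54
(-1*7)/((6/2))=-7/3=-2.33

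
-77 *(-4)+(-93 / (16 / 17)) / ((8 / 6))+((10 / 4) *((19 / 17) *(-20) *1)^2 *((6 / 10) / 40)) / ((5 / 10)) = 271.36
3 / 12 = 1 / 4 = 0.25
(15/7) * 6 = 12.86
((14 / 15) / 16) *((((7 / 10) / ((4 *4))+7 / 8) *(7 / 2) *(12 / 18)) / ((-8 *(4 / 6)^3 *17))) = -0.00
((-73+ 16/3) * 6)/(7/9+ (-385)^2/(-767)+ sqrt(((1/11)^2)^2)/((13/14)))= 24222627/11482853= 2.11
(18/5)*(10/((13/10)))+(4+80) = 1452/13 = 111.69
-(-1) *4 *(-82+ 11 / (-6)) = -1006 / 3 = -335.33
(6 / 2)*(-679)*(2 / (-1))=4074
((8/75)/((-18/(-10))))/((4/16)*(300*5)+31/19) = 38/241515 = 0.00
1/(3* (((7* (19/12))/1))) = 4/133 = 0.03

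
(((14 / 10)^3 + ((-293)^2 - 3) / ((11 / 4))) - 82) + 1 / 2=85629421 / 2750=31137.97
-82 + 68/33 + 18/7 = -17872/231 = -77.37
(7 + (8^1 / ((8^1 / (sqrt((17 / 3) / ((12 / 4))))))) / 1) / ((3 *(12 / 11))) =2.56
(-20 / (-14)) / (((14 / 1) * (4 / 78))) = 195 / 98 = 1.99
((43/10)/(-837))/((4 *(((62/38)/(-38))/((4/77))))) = 0.00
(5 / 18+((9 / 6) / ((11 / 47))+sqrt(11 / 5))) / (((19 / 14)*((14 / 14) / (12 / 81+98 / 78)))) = 6902*sqrt(55) / 33345+4569124 / 660231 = 8.46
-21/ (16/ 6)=-63/ 8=-7.88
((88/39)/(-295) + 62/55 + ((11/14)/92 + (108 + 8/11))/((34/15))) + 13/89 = 24286166790527/493246593840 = 49.24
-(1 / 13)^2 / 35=-1 / 5915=-0.00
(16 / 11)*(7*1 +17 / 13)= 1728 / 143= 12.08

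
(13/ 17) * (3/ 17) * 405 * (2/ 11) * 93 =2937870/ 3179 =924.15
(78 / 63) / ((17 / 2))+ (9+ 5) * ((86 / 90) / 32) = 48299 / 85680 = 0.56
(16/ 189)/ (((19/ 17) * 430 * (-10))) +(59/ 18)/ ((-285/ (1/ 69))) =-98179/ 532724850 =-0.00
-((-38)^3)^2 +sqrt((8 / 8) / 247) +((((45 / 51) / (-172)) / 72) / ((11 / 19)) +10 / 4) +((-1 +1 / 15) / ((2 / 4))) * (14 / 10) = -58106254715175127 / 19298400 +sqrt(247) / 247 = -3010936384.05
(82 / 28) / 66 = 41 / 924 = 0.04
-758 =-758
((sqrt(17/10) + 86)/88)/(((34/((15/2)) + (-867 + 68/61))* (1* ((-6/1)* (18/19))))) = 1159* sqrt(170)/4993636032 + 249185/1248409008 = 0.00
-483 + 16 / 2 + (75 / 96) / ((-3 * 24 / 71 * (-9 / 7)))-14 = -10127479 / 20736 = -488.40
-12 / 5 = -2.40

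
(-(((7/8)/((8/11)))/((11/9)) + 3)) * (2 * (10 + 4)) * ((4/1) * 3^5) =-433755/4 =-108438.75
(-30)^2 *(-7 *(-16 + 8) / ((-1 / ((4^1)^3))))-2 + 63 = -3225539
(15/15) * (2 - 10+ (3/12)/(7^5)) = -537823/67228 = -8.00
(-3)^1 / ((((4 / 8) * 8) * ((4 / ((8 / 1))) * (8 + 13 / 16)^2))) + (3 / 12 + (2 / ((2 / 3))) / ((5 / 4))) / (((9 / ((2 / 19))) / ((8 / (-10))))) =-416554 / 9443475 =-0.04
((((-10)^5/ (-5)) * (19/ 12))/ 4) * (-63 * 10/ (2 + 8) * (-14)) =6982500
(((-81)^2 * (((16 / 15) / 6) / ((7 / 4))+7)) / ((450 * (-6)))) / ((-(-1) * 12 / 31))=-624123 / 14000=-44.58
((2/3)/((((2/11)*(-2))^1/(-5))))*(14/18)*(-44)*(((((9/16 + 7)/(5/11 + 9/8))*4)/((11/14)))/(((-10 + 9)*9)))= 28696360/33777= 849.58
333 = 333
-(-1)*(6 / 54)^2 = 1 / 81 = 0.01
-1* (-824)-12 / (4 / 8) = 800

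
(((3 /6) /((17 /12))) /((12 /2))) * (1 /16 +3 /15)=0.02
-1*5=-5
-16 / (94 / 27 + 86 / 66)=-4752 / 1421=-3.34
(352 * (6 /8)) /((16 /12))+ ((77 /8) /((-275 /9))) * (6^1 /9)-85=11279 /100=112.79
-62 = -62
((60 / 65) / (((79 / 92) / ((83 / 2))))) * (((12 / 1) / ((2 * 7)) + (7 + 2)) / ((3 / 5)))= 5268840 / 7189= 732.90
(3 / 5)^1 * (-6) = -18 / 5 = -3.60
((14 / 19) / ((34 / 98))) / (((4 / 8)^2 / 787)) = 2159528 / 323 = 6685.85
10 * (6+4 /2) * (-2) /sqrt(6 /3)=-80 * sqrt(2)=-113.14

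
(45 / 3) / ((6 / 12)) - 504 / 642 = 3126 / 107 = 29.21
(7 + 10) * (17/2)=289/2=144.50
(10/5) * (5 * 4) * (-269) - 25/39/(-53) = -22240895/2067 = -10759.99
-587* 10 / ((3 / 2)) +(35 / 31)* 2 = -363730 / 93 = -3911.08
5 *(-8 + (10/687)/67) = -1841110/46029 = -40.00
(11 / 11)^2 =1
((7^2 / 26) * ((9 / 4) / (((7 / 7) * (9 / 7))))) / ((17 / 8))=343 / 221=1.55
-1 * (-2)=2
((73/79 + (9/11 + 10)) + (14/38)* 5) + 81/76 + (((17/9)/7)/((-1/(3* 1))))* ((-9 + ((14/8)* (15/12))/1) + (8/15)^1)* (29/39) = 59812418381/3245402160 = 18.43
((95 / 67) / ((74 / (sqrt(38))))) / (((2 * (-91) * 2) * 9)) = -95 * sqrt(38) / 16242408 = -0.00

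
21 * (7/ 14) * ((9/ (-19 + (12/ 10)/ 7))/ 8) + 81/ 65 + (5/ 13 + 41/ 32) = 3131613/ 1370720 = 2.28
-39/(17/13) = -507/17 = -29.82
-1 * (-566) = 566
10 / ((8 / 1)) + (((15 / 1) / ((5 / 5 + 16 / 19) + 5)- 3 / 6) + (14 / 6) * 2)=7.61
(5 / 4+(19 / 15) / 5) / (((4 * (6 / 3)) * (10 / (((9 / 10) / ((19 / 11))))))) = 14883 / 1520000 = 0.01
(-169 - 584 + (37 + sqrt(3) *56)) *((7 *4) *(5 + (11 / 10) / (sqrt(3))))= -492576 / 5 + 7336 *sqrt(3) / 15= -97668.11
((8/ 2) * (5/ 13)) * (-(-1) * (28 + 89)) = 180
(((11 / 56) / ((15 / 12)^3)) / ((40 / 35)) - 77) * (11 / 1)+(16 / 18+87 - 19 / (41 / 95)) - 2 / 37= -1369091362 / 1706625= -802.22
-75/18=-25/6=-4.17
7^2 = 49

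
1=1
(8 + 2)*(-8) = -80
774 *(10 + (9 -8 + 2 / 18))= 8600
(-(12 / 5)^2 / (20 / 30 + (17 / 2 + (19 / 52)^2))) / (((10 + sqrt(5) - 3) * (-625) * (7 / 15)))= 876096 / 2593353125 - 876096 * sqrt(5) / 18153471875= 0.00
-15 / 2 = -7.50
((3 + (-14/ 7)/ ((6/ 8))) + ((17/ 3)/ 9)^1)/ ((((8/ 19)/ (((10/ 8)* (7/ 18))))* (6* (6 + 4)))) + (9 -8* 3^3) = -19313855/ 93312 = -206.98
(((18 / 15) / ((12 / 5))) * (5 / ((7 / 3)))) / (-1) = -1.07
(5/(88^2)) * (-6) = -0.00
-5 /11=-0.45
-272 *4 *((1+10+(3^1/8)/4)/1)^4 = -269999110625/16384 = -16479437.90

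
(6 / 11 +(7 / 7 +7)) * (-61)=-5734 / 11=-521.27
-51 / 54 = -0.94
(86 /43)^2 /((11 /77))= 28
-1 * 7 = -7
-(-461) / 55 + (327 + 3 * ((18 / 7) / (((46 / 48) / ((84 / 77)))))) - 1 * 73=271.16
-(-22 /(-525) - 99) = 51953 /525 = 98.96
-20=-20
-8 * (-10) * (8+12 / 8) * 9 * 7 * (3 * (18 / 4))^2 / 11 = 8726130 / 11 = 793284.55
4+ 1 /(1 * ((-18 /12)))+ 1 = 13 /3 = 4.33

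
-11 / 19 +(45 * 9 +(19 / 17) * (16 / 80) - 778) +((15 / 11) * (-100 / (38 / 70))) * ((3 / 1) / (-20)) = -5963284 / 17765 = -335.68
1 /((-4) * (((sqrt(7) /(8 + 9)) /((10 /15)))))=-17 * sqrt(7) /42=-1.07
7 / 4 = 1.75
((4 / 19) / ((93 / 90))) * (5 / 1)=600 / 589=1.02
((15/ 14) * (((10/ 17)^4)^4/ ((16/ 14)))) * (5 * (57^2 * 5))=761484375000000000000/ 48661191875666868481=15.65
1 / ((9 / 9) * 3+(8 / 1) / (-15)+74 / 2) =15 / 592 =0.03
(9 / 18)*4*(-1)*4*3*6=-144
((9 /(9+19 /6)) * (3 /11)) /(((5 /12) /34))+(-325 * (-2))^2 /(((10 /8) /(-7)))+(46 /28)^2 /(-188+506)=-592080090964577 /250246920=-2365983.53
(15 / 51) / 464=0.00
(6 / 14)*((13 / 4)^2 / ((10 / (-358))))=-162.06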